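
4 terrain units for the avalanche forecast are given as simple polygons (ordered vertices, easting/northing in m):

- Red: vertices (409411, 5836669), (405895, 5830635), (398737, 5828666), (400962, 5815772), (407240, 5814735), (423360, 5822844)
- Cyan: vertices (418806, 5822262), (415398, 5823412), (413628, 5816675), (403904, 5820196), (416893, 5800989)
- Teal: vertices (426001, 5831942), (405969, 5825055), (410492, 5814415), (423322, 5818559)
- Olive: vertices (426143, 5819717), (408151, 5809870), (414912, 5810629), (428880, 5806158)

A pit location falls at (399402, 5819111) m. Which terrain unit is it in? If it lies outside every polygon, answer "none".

none

Cast a ray rightward from (399402, 5819111). For each polygon, the edges (by vertex number in listed order) whose endpoints lie on opposite sides of northing = 5819111, where each meets that height, and whether that is right or left of the point:
Red: 3–4 at easting≈400385.8 (right), 5–6 at easting≈415939.1 (right) → 2 crossings.
Cyan: 2–3 at easting≈414268.0 (right), 3–4 at easting≈406900.5 (right), 4–5 at easting≈404637.7 (right), 5–1 at easting≈418522.6 (right) → 4 crossings.
Teal: 2–3 at easting≈408495.8 (right), 4–1 at easting≈423432.5 (right) → 2 crossings.
Olive: 1–2 at easting≈425035.7 (right), 4–1 at easting≈426265.3 (right) → 2 crossings.
All counts are even, so the point lies outside every listed polygon.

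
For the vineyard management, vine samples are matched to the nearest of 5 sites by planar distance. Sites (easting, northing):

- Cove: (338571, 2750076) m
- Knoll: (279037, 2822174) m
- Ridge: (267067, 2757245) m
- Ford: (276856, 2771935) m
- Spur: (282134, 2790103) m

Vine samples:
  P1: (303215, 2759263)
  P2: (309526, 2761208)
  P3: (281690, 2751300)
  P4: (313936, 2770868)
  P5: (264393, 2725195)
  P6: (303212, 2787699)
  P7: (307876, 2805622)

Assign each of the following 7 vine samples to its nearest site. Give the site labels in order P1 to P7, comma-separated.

Ford, Cove, Ridge, Cove, Ridge, Spur, Spur

P1 → Ford (d²=855376465.00)
P2 → Cove (d²=967533449.00)
P3 → Ridge (d²=249175154.00)
P4 → Cove (d²=1039190489.00)
P5 → Ridge (d²=1034352776.00)
P6 → Spur (d²=450061300.00)
P7 → Spur (d²=903489925.00)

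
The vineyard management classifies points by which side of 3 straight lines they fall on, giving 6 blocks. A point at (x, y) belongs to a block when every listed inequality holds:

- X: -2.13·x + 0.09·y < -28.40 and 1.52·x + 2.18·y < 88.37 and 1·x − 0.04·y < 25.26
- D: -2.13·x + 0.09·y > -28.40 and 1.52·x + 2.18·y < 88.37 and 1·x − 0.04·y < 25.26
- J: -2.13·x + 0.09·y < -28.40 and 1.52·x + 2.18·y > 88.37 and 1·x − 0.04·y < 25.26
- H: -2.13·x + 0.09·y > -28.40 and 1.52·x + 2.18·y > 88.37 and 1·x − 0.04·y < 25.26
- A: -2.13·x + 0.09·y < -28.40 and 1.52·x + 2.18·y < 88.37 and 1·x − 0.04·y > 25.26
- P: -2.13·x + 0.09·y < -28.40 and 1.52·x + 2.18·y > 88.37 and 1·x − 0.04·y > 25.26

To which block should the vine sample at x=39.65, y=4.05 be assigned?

-2.13·39.65 + 0.09·4.05 = -84.090, which is < -28.40
1.52·39.65 + 2.18·4.05 = 69.097, which is < 88.37
1·39.65 − 0.04·4.05 = 39.488, which is > 25.26
This sign pattern matches A.

A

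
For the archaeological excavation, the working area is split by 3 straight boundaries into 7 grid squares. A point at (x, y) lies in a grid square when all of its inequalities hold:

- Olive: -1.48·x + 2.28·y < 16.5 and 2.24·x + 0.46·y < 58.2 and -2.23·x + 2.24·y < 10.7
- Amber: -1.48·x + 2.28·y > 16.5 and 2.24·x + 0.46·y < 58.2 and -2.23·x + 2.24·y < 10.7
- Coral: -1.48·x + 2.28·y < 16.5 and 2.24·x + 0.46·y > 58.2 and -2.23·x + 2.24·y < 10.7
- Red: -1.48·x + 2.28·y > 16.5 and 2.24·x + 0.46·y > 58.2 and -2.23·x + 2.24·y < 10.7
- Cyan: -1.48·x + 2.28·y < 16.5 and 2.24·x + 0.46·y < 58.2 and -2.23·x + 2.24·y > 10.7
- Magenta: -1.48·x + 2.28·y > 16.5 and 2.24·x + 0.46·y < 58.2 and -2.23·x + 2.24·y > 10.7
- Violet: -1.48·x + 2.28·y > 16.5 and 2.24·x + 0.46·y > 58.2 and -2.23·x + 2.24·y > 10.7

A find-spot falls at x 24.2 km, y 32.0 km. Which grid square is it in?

-1.48·24.2 + 2.28·32.0 = 37.144, which is > 16.5
2.24·24.2 + 0.46·32.0 = 68.928, which is > 58.2
-2.23·24.2 + 2.24·32.0 = 17.714, which is > 10.7
This sign pattern matches Violet.

Violet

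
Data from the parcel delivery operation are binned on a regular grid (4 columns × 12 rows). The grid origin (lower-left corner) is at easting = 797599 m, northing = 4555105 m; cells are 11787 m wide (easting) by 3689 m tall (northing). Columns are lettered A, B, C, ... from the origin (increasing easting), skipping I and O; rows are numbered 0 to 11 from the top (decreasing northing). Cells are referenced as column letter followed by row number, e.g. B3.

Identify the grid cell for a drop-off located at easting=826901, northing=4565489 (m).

C9

Column index: ⌊(826901 − 797599) / 11787⌋ = ⌊2.486⌋ = 2 → column C
Row offset from origin: ⌊(4565489 − 4555105) / 3689⌋ = ⌊2.815⌋ = 2 → row 9 (counted from top)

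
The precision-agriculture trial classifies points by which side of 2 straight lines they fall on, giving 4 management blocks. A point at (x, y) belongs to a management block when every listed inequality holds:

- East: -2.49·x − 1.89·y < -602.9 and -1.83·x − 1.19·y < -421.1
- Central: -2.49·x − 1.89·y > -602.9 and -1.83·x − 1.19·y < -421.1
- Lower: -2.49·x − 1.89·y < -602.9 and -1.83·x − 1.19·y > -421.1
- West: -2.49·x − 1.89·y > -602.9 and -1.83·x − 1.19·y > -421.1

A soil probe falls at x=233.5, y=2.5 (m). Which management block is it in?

Central

-2.49·233.5 − 1.89·2.5 = -586.140, which is > -602.9
-1.83·233.5 − 1.19·2.5 = -430.280, which is < -421.1
This sign pattern matches Central.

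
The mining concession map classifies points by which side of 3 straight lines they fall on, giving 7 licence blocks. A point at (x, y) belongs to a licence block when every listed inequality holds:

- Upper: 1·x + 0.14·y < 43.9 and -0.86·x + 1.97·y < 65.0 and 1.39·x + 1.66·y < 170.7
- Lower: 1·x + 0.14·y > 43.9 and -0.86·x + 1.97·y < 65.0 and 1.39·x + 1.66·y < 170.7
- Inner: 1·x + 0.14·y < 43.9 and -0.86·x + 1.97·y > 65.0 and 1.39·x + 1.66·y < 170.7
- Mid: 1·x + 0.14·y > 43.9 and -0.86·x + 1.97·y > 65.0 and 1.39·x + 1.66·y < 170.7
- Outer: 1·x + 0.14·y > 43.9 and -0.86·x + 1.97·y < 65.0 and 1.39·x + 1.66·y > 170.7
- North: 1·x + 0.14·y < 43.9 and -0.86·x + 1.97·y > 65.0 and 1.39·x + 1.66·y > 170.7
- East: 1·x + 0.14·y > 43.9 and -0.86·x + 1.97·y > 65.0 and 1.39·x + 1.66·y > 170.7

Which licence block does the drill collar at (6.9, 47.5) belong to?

1·6.9 + 0.14·47.5 = 13.550, which is < 43.9
-0.86·6.9 + 1.97·47.5 = 87.641, which is > 65.0
1.39·6.9 + 1.66·47.5 = 88.441, which is < 170.7
This sign pattern matches Inner.

Inner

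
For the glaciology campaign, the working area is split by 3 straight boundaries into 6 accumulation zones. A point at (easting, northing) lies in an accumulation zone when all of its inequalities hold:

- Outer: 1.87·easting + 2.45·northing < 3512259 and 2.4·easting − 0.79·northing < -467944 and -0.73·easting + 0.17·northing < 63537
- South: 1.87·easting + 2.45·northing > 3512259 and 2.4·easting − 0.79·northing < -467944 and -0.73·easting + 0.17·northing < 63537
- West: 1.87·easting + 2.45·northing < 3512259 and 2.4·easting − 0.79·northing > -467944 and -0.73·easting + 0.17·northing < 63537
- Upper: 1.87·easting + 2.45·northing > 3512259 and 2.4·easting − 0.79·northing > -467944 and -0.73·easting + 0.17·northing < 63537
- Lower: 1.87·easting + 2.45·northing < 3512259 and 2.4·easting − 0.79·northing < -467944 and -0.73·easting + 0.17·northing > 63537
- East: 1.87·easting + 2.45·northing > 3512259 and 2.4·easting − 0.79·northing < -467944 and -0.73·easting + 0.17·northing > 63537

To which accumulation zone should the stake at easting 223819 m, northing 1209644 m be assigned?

West

1.87·223819 + 2.45·1209644 = 3382169.330, which is < 3512259
2.4·223819 − 0.79·1209644 = -418453.160, which is > -467944
-0.73·223819 + 0.17·1209644 = 42251.610, which is < 63537
This sign pattern matches West.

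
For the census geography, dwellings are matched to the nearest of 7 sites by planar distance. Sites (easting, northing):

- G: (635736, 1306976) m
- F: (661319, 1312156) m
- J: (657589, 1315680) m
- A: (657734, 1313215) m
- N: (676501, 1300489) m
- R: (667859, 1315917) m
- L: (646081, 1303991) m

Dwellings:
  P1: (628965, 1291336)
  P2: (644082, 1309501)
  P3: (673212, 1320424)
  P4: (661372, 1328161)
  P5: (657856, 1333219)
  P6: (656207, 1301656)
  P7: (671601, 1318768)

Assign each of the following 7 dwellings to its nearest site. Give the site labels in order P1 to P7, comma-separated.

G, L, R, J, J, L, R

P1 → G (d²=290456041.00)
P2 → L (d²=34356101.00)
P3 → R (d²=48967658.00)
P4 → J (d²=170086450.00)
P5 → J (d²=307687810.00)
P6 → L (d²=107988101.00)
P7 → R (d²=22130765.00)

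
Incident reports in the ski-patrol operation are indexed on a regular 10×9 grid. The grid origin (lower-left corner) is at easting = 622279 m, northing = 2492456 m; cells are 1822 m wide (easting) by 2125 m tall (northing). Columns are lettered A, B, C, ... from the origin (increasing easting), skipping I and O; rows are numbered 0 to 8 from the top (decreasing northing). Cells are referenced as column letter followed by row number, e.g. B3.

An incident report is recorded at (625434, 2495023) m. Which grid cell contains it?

B7

Column index: ⌊(625434 − 622279) / 1822⌋ = ⌊1.732⌋ = 1 → column B
Row offset from origin: ⌊(2495023 − 2492456) / 2125⌋ = ⌊1.208⌋ = 1 → row 7 (counted from top)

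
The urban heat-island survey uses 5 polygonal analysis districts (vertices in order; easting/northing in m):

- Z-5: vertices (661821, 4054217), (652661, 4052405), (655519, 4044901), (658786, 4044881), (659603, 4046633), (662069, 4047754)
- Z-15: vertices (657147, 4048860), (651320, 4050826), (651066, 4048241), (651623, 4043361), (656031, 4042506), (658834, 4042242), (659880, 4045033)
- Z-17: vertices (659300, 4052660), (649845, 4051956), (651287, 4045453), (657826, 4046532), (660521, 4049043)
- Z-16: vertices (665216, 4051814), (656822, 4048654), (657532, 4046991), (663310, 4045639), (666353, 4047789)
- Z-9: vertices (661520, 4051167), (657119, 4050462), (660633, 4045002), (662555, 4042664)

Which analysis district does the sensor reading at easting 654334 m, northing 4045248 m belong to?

Cast a ray rightward from (654334, 4045248). For each polygon, the edges (by vertex number in listed order) whose endpoints lie on opposite sides of northing = 4045248, where each meets that height, and whether that is right or left of the point:
Z-5: 2–3 at easting≈655386.8 (right), 4–5 at easting≈658957.1 (right) → 2 crossings.
Z-15: 3–4 at easting≈651407.6 (left), 7–1 at easting≈659726.5 (right) → 1 crossing.
Z-17: no edge straddles that height → 0 crossings.
Z-16: no edge straddles that height → 0 crossings.
Z-9: 2–3 at easting≈660474.7 (right), 4–1 at easting≈662240.5 (right) → 2 crossings.
Only Z-15 has an odd count, so the point is inside Z-15.

Z-15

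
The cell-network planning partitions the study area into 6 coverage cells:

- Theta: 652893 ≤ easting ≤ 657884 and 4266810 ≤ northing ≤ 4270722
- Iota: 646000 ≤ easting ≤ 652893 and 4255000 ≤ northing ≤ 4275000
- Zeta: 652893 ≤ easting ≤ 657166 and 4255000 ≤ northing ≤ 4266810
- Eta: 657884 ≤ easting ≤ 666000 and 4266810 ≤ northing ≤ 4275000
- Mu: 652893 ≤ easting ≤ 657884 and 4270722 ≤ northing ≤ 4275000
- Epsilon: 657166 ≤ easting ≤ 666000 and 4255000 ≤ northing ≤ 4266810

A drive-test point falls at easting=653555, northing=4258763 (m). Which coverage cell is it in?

Zeta

The point has easting = 653555 and northing = 4258763.
Only Zeta satisfies 652893 ≤ easting ≤ 657166 and 4255000 ≤ northing ≤ 4266810.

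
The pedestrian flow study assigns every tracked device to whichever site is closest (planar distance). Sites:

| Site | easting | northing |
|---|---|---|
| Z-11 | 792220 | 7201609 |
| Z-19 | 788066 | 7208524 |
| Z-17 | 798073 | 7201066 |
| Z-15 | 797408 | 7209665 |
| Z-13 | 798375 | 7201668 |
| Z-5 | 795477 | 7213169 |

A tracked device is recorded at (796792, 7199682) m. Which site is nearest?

Squared distances to each site:
Z-11: 24616513.000; Z-19: 154324040.000; Z-17: 3556417.000; Z-15: 100039745.000; Z-13: 6450085.000; Z-5: 183628394.000.
Minimum at Z-17.

Z-17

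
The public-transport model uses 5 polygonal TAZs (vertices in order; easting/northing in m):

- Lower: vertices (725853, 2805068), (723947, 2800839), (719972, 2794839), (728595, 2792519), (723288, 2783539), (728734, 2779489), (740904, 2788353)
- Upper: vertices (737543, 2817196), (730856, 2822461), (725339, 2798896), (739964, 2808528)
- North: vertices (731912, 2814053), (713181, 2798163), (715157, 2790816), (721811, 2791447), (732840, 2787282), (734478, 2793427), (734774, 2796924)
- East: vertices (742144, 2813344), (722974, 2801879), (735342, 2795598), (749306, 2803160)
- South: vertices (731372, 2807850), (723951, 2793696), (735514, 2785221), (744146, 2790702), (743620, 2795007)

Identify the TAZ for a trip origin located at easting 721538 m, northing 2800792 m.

North

Cast a ray rightward from (721538, 2800792). For each polygon, the edges (by vertex number in listed order) whose endpoints lie on opposite sides of northing = 2800792, where each meets that height, and whether that is right or left of the point:
Lower: 2–3 at easting≈723915.9 (right), 7–1 at easting≈729703.3 (right) → 2 crossings.
Upper: 2–3 at easting≈725782.9 (right), 3–4 at easting≈728217.8 (right) → 2 crossings.
North: 1–2 at easting≈716280.0 (left), 7–1 at easting≈734127.7 (right) → 1 crossing.
East: 2–3 at easting≈725114.4 (right), 3–4 at easting≈744933.2 (right) → 2 crossings.
South: 1–2 at easting≈727671.5 (right), 5–1 at easting≈738103.0 (right) → 2 crossings.
Only North has an odd count, so the point is inside North.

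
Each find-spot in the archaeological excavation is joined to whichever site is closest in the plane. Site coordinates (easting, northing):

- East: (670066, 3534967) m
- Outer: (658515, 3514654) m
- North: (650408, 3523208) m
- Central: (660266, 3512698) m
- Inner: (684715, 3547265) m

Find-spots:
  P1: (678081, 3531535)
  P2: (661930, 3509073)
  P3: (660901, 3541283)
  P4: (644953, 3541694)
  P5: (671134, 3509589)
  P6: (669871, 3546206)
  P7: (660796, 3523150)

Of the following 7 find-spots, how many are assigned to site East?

3

P1 → East
P2 → Central
P3 → East
P4 → North
P5 → Central
P6 → East
P7 → Outer
3 of the 7 go to East.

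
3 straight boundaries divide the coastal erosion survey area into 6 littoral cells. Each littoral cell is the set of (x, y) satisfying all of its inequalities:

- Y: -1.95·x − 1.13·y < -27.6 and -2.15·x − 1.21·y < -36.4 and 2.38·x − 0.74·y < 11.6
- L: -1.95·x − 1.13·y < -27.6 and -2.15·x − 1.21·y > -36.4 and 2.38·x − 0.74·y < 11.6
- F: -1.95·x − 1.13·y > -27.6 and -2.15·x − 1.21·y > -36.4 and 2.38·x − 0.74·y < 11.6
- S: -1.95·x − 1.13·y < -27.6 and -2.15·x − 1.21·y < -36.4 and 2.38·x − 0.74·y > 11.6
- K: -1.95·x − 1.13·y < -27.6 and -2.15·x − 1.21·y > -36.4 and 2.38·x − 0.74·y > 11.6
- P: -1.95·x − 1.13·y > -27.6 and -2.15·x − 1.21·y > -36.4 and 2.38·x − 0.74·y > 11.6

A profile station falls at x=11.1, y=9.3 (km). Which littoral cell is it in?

K

-1.95·11.1 − 1.13·9.3 = -32.154, which is < -27.6
-2.15·11.1 − 1.21·9.3 = -35.118, which is > -36.4
2.38·11.1 − 0.74·9.3 = 19.536, which is > 11.6
This sign pattern matches K.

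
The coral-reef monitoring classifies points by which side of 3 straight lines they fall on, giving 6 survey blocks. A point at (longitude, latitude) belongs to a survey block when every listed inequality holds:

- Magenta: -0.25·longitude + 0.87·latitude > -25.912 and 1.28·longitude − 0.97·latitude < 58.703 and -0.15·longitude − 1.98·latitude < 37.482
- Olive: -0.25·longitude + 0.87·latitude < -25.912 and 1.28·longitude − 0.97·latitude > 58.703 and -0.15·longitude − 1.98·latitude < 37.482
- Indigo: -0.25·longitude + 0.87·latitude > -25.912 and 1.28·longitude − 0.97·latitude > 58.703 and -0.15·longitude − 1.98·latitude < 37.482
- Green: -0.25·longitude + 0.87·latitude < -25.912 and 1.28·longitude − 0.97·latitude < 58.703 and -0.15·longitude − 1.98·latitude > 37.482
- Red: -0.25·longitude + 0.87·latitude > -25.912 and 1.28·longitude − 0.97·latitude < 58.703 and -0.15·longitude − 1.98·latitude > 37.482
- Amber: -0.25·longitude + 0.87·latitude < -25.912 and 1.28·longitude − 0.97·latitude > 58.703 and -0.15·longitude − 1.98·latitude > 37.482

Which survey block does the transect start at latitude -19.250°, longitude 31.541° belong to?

Indigo

-0.25·31.541 + 0.87·-19.250 = -24.633, which is > -25.912
1.28·31.541 − 0.97·-19.250 = 59.045, which is > 58.703
-0.15·31.541 − 1.98·-19.250 = 33.384, which is < 37.482
This sign pattern matches Indigo.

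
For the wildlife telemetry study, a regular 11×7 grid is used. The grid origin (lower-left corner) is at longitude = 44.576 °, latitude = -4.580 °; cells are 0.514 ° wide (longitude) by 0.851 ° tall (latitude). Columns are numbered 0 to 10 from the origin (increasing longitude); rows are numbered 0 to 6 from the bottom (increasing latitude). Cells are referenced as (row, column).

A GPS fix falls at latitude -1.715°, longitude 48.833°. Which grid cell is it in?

Column index: ⌊(48.833 − 44.576) / 0.514⌋ = ⌊8.282⌋ = 8
Row offset from origin: ⌊(-1.715 − -4.580) / 0.851⌋ = ⌊3.367⌋ = 3 → row 3

(3, 8)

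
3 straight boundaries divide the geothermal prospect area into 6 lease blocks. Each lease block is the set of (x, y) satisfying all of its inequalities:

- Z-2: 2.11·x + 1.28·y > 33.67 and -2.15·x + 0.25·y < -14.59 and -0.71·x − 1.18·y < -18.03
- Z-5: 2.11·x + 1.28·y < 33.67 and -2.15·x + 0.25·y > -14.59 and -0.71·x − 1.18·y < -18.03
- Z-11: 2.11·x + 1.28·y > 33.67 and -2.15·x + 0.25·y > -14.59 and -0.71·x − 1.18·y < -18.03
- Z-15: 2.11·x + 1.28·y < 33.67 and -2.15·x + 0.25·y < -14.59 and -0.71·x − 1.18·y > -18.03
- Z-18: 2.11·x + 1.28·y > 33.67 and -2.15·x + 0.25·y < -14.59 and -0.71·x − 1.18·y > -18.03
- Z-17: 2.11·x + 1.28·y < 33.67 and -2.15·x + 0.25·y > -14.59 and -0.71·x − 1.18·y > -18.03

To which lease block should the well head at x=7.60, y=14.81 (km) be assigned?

2.11·7.60 + 1.28·14.81 = 34.993, which is > 33.67
-2.15·7.60 + 0.25·14.81 = -12.637, which is > -14.59
-0.71·7.60 − 1.18·14.81 = -22.872, which is < -18.03
This sign pattern matches Z-11.

Z-11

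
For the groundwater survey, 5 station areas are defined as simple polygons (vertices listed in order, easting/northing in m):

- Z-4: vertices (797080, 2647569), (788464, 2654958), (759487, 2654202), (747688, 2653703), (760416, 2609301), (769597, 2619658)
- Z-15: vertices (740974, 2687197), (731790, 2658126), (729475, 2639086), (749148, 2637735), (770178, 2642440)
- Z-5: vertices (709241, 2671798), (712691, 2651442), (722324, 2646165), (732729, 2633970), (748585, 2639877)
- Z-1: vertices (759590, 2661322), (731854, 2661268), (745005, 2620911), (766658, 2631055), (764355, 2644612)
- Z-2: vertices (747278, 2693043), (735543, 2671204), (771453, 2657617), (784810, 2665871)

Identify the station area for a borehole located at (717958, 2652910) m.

Z-5

Cast a ray rightward from (717958, 2652910). For each polygon, the edges (by vertex number in listed order) whose endpoints lie on opposite sides of northing = 2652910, where each meets that height, and whether that is right or left of the point:
Z-4: 1–2 at easting≈790852.1 (right), 4–5 at easting≈747915.3 (right) → 2 crossings.
Z-15: 2–3 at easting≈731155.8 (right), 5–1 at easting≈763346.3 (right) → 2 crossings.
Z-5: 1–2 at easting≈712442.2 (left), 5–1 at easting≈732521.3 (right) → 1 crossing.
Z-1: 2–3 at easting≈734577.6 (right), 5–1 at easting≈761988.8 (right) → 2 crossings.
Z-2: no edge straddles that height → 0 crossings.
Only Z-5 has an odd count, so the point is inside Z-5.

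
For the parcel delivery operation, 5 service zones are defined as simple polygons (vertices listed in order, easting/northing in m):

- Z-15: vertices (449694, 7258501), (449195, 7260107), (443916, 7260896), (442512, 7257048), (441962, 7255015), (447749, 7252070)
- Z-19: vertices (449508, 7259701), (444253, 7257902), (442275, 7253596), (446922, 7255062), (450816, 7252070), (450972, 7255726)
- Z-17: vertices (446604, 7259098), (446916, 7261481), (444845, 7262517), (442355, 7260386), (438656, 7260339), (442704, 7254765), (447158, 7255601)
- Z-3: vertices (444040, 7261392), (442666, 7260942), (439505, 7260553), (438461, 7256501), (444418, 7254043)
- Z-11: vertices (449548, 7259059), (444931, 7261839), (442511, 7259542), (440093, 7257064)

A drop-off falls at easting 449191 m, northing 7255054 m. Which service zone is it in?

Cast a ray rightward from (449191, 7255054). For each polygon, the edges (by vertex number in listed order) whose endpoints lie on opposite sides of northing = 7255054, where each meets that height, and whether that is right or left of the point:
Z-15: 4–5 at easting≈441972.6 (left), 6–1 at easting≈448651.5 (left) → 0 crossings.
Z-19: 2–3 at easting≈442944.7 (left), 3–4 at easting≈446896.6 (left), 4–5 at easting≈446932.4 (left), 5–6 at easting≈450943.3 (right) → 1 crossing.
Z-17: 5–6 at easting≈442494.1 (left), 6–7 at easting≈444243.7 (left) → 0 crossings.
Z-3: 4–5 at easting≈441967.8 (left), 5–1 at easting≈444366.0 (left) → 0 crossings.
Z-11: no edge straddles that height → 0 crossings.
Only Z-19 has an odd count, so the point is inside Z-19.

Z-19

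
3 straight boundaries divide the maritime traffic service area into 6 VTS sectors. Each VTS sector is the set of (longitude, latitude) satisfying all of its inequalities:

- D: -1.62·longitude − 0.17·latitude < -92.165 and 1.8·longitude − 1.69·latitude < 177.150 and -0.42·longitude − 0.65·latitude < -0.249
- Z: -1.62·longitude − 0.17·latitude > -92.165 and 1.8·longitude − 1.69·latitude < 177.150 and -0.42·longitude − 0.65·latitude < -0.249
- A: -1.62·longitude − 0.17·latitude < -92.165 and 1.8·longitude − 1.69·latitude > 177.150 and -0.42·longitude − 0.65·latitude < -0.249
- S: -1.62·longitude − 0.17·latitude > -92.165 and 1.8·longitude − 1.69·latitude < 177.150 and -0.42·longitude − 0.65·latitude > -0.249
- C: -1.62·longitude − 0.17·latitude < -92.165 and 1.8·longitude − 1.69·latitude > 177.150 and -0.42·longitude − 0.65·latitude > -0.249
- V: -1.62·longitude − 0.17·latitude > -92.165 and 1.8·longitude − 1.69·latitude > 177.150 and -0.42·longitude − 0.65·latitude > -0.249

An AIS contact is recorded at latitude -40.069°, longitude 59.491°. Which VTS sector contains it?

S

-1.62·59.491 − 0.17·-40.069 = -89.564, which is > -92.165
1.8·59.491 − 1.69·-40.069 = 174.800, which is < 177.150
-0.42·59.491 − 0.65·-40.069 = 1.059, which is > -0.249
This sign pattern matches S.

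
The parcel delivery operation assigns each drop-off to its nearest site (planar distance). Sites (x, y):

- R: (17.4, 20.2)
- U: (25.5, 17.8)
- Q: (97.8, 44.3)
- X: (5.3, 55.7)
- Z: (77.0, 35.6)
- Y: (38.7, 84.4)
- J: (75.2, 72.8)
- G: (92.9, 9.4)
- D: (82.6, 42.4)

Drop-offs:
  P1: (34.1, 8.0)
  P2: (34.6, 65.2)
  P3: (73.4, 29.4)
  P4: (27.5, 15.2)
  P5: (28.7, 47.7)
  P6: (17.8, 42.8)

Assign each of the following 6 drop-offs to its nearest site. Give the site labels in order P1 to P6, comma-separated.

P1 → U (d²=170.00)
P2 → Y (d²=385.45)
P3 → Z (d²=51.40)
P4 → U (d²=10.76)
P5 → X (d²=611.56)
P6 → X (d²=322.66)

U, Y, Z, U, X, X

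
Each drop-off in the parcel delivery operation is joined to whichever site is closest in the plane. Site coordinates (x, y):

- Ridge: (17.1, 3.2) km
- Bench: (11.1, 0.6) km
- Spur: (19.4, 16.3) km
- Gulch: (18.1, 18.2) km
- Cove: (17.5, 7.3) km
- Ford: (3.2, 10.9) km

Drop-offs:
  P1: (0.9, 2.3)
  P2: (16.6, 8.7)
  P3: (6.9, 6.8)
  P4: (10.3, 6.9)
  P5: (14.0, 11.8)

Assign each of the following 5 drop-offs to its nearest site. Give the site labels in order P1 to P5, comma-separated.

P1 → Ford (d²=79.25)
P2 → Cove (d²=2.77)
P3 → Ford (d²=30.50)
P4 → Bench (d²=40.33)
P5 → Cove (d²=32.50)

Ford, Cove, Ford, Bench, Cove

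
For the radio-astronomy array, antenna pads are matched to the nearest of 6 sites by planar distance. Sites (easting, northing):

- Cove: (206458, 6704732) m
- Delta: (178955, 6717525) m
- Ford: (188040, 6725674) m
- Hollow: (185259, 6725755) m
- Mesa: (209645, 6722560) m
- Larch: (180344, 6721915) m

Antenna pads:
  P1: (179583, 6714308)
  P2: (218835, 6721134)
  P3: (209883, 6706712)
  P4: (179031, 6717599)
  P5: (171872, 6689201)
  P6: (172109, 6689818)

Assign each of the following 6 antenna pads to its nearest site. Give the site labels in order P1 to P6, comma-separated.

Delta, Mesa, Cove, Delta, Delta, Delta

P1 → Delta (d²=10743473.00)
P2 → Mesa (d²=86489576.00)
P3 → Cove (d²=15651025.00)
P4 → Delta (d²=11252.00)
P5 → Delta (d²=852417865.00)
P6 → Delta (d²=814545565.00)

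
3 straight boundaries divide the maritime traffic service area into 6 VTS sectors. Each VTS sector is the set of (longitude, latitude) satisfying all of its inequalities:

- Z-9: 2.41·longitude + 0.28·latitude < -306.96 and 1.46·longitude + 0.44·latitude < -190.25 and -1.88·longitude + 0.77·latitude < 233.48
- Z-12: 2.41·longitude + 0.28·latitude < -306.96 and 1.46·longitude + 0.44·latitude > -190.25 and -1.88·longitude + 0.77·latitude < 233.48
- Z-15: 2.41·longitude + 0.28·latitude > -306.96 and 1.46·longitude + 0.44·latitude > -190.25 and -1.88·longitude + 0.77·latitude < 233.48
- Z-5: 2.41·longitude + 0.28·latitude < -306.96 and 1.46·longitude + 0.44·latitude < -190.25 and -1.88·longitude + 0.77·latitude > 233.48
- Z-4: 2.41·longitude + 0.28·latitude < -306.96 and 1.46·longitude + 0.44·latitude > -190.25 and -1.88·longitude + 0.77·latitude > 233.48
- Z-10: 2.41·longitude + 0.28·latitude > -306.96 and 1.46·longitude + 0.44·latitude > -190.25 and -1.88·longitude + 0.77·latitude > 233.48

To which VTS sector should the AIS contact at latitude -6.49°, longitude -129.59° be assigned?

2.41·-129.59 + 0.28·-6.49 = -314.129, which is < -306.96
1.46·-129.59 + 0.44·-6.49 = -192.057, which is < -190.25
-1.88·-129.59 + 0.77·-6.49 = 238.632, which is > 233.48
This sign pattern matches Z-5.

Z-5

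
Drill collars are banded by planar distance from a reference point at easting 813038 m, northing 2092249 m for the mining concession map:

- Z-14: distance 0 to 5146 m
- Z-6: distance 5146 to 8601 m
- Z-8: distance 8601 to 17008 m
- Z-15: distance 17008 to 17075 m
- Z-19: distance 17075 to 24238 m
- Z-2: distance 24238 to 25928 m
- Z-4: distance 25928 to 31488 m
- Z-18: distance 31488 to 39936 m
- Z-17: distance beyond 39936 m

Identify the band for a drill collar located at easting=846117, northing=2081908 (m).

Z-18

Distance = √((846117−813038)² + (2081908−2092249)²) = √(1094220241.000 + 106936281.000) = 34657.705 m.
31488 ≤ 34657.705 < 39936 → Z-18.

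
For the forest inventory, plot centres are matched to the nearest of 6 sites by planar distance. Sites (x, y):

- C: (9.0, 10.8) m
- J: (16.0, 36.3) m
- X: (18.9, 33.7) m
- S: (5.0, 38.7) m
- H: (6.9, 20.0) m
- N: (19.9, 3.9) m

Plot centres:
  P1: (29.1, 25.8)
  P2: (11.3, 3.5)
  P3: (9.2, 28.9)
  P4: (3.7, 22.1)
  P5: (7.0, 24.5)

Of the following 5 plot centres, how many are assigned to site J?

P1 → X
P2 → C
P3 → H
P4 → H
P5 → H
0 of the 5 go to J.

0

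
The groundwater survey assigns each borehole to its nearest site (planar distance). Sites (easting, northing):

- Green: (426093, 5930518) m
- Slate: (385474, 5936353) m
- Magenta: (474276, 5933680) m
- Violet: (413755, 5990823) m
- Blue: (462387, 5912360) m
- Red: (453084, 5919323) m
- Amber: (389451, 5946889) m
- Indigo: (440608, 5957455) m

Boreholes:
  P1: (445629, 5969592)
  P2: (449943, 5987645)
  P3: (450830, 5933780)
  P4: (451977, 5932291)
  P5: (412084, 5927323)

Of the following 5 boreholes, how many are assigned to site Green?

1

P1 → Indigo
P2 → Indigo
P3 → Red
P4 → Red
P5 → Green
1 of the 5 goes to Green.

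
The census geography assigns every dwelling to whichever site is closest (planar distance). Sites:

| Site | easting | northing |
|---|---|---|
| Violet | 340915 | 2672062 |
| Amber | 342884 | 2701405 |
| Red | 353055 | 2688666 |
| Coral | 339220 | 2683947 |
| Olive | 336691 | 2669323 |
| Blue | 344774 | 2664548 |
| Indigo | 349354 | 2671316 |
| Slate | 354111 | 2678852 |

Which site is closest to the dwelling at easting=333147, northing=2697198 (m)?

Squared distances to each site:
Violet: 692160320.000; Amber: 112508018.000; Red: 469123488.000; Coral: 212470330.000; Olive: 789575561.000; Blue: 1201209629.000; Indigo: 932544773.000; Slate: 776065012.000.
Minimum at Amber.

Amber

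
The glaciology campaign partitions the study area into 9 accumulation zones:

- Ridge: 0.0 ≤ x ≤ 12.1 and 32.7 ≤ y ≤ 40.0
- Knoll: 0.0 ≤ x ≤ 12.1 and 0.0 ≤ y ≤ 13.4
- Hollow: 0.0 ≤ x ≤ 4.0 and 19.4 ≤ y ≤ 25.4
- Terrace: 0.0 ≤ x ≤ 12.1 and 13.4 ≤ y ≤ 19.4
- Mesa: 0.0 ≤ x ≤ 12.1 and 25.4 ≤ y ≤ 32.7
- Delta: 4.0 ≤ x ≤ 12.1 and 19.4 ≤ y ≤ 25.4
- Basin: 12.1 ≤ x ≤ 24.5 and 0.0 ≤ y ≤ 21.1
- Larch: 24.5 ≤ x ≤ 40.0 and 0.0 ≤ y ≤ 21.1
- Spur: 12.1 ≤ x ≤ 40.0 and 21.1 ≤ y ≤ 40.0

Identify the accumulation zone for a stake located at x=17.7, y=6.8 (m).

The point has x = 17.7 and y = 6.8.
Only Basin satisfies 12.1 ≤ x ≤ 24.5 and 0.0 ≤ y ≤ 21.1.

Basin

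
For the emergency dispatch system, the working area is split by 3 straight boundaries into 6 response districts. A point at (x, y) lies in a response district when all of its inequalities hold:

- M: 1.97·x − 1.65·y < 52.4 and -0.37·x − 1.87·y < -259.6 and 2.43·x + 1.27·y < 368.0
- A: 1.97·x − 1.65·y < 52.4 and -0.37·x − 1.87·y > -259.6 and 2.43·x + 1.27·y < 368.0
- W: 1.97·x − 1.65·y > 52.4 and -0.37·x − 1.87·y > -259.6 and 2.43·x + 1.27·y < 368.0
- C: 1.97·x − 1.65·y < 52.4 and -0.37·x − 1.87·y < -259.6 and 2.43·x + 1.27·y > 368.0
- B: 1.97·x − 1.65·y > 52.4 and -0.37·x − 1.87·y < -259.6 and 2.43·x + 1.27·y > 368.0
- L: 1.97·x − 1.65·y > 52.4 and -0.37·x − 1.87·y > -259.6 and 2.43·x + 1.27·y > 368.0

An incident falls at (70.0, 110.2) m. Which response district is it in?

A

1.97·70.0 − 1.65·110.2 = -43.930, which is < 52.4
-0.37·70.0 − 1.87·110.2 = -231.974, which is > -259.6
2.43·70.0 + 1.27·110.2 = 310.054, which is < 368.0
This sign pattern matches A.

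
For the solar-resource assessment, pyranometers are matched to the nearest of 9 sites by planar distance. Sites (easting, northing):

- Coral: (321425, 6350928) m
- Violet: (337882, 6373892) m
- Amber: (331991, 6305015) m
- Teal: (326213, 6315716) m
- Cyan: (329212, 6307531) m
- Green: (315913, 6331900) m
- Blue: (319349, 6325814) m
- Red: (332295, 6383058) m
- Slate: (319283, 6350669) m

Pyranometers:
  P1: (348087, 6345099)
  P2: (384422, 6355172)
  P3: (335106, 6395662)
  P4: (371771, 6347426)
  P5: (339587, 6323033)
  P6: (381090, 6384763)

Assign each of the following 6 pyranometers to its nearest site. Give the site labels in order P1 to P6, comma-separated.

Coral, Violet, Red, Violet, Teal, Violet

P1 → Coral (d²=744839485.00)
P2 → Violet (d²=2516410000.00)
P3 → Red (d²=166762537.00)
P4 → Violet (d²=1848913477.00)
P5 → Teal (d²=232402365.00)
P6 → Violet (d²=1985109905.00)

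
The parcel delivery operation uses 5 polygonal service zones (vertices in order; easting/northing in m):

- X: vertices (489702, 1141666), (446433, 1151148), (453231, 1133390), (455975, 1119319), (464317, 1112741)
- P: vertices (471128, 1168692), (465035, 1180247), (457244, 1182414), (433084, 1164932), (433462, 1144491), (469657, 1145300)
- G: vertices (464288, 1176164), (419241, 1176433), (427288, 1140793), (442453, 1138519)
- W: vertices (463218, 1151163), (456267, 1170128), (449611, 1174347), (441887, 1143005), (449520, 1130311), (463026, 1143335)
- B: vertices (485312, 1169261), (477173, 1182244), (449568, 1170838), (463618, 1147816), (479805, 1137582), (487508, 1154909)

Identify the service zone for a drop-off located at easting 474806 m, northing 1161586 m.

Cast a ray rightward from (474806, 1161586). For each polygon, the edges (by vertex number in listed order) whose endpoints lie on opposite sides of northing = 1161586, where each meets that height, and whether that is right or left of the point:
X: no edge straddles that height → 0 crossings.
P: 4–5 at easting≈433145.9 (left), 6–1 at easting≈470681.1 (left) → 0 crossings.
G: 2–3 at easting≈422593.2 (left), 4–1 at easting≈455832.4 (left) → 0 crossings.
W: 1–2 at easting≈459397.8 (left), 3–4 at easting≈446466.1 (left) → 0 crossings.
B: 3–4 at easting≈455214.4 (left), 6–1 at easting≈486486.4 (right) → 1 crossing.
Only B has an odd count, so the point is inside B.

B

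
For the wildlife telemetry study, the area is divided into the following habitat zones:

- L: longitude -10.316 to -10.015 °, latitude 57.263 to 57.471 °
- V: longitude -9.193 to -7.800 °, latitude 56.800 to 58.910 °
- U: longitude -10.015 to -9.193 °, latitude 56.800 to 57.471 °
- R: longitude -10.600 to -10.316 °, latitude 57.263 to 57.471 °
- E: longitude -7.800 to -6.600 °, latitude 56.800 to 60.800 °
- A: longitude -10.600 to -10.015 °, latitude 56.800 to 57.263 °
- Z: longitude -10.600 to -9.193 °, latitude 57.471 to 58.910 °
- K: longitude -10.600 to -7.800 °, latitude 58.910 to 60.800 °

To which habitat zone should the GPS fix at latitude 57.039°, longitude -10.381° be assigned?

A

The point has longitude = -10.381 and latitude = 57.039.
Only A satisfies -10.600 ≤ longitude ≤ -10.015 and 56.800 ≤ latitude ≤ 57.263.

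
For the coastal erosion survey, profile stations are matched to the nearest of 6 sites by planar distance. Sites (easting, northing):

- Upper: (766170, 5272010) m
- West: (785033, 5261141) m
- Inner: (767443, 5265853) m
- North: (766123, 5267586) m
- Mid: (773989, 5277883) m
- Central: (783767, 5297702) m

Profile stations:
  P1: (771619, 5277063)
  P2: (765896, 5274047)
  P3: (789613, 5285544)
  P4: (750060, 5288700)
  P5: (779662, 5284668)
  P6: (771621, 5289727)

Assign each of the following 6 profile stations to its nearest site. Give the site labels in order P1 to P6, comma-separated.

Mid, Upper, Central, Upper, Mid, Mid

P1 → Mid (d²=6289300.00)
P2 → Upper (d²=4224445.00)
P3 → Central (d²=181992680.00)
P4 → Upper (d²=538088200.00)
P5 → Mid (d²=78219154.00)
P6 → Mid (d²=145887760.00)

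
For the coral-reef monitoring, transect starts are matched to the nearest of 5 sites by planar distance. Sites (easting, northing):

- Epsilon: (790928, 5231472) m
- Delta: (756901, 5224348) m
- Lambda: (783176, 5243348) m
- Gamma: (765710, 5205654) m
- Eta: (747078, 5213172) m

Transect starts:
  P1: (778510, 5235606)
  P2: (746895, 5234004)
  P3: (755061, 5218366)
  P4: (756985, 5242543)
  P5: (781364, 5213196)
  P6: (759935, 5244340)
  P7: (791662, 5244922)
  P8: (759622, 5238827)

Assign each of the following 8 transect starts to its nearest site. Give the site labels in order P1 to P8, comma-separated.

Lambda, Delta, Delta, Delta, Gamma, Delta, Lambda, Delta

P1 → Lambda (d²=81710120.00)
P2 → Delta (d²=193358372.00)
P3 → Delta (d²=39169924.00)
P4 → Delta (d²=331065081.00)
P5 → Gamma (d²=301929480.00)
P6 → Delta (d²=408885220.00)
P7 → Lambda (d²=74489672.00)
P8 → Delta (d²=217045282.00)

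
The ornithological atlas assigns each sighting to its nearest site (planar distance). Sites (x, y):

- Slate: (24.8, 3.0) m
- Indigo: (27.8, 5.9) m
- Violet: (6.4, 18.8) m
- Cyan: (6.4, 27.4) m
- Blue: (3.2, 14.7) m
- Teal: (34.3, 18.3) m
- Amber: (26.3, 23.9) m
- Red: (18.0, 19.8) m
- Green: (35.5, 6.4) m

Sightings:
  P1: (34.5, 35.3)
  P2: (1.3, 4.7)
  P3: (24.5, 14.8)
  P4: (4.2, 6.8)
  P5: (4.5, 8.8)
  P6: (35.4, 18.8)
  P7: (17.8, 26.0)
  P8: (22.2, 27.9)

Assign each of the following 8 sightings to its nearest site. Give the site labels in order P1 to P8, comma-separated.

Amber, Blue, Red, Blue, Blue, Teal, Red, Amber

P1 → Amber (d²=197.20)
P2 → Blue (d²=103.61)
P3 → Red (d²=67.25)
P4 → Blue (d²=63.41)
P5 → Blue (d²=36.50)
P6 → Teal (d²=1.46)
P7 → Red (d²=38.48)
P8 → Amber (d²=32.81)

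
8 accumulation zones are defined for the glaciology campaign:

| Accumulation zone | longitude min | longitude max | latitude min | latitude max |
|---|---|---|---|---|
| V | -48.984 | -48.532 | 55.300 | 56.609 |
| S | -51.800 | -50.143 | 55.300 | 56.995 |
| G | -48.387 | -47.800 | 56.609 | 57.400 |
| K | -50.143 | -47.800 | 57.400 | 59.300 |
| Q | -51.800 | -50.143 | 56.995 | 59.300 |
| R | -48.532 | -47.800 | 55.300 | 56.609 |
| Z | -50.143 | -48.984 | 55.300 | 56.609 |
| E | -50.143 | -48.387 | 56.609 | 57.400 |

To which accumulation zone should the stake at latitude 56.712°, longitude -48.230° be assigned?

The point has longitude = -48.230 and latitude = 56.712.
Only G satisfies -48.387 ≤ longitude ≤ -47.800 and 56.609 ≤ latitude ≤ 57.400.

G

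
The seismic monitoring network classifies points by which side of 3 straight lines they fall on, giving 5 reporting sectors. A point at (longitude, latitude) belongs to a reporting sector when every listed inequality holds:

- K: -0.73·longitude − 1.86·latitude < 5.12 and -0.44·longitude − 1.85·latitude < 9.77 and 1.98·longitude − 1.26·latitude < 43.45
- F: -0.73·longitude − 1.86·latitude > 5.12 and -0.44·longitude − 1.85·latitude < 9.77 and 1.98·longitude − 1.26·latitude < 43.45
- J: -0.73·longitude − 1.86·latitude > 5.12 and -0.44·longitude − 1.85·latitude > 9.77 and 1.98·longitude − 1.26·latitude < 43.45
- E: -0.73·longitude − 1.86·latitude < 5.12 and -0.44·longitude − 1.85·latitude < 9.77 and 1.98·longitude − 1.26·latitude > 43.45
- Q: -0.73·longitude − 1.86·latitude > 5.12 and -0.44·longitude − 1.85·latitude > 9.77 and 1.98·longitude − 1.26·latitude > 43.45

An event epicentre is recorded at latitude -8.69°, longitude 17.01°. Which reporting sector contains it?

E

-0.73·17.01 − 1.86·-8.69 = 3.746, which is < 5.12
-0.44·17.01 − 1.85·-8.69 = 8.592, which is < 9.77
1.98·17.01 − 1.26·-8.69 = 44.629, which is > 43.45
This sign pattern matches E.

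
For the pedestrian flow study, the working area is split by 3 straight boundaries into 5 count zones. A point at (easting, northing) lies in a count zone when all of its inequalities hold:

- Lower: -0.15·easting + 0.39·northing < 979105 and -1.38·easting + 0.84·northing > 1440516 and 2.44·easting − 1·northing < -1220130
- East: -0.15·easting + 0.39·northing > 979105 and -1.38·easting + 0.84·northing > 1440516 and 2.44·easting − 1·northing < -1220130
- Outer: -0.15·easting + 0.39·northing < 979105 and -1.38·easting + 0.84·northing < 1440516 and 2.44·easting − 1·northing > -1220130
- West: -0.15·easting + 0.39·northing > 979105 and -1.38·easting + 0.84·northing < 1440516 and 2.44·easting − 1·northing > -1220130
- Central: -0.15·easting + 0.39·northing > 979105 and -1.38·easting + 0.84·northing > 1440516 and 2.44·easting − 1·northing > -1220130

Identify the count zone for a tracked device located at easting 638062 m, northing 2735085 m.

Outer

-0.15·638062 + 0.39·2735085 = 970973.850, which is < 979105
-1.38·638062 + 0.84·2735085 = 1416945.840, which is < 1440516
2.44·638062 − 1·2735085 = -1178213.720, which is > -1220130
This sign pattern matches Outer.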